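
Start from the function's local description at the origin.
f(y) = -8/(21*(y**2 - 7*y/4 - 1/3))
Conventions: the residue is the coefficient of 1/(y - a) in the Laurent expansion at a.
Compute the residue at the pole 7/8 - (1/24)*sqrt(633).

The residue is (32/4431)*sqrt(633).

The factor y**2 - 7*y/4 - 1/3 splits as (y - a)(y - a') with a = 7/8 - (1/24)*sqrt(633), a' = 7/8 + (1/24)*sqrt(633). At the order-1 pole a set g(y) = (y - a)*f(y) = [-8/21] / (y - a').
Simple pole: residue = g(a) at a = 7/8 - (1/24)*sqrt(633), which is (32/4431)*sqrt(633).


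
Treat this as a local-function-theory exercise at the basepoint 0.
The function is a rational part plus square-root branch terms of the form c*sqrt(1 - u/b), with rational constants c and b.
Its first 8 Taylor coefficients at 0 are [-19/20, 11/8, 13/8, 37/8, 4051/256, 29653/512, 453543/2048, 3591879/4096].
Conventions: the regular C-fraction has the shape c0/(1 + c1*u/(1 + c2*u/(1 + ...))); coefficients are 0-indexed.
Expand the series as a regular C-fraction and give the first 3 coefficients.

Taylor coefficients (read off): a_0 = -19/20, a_1 = 11/8, a_2 = 13/8.
c0 = a_0 = -19/20. Peel one level at a time: if S = 1 + c*u/S' with S'(0) = 1, then c is the u-coefficient of S and S' = c*u/(S - 1).
S_1 = c0/f = 1 + (55/38)*u + (5495/1444)*u^2 + ...; c1 = 55/38.
S_2 = c1*u/(S_1 - 1) = 1 + (-1099/418)*u + ...; c2 = -1099/418.

The regular C-fraction coefficients are [-19/20, 55/38, -1099/418].


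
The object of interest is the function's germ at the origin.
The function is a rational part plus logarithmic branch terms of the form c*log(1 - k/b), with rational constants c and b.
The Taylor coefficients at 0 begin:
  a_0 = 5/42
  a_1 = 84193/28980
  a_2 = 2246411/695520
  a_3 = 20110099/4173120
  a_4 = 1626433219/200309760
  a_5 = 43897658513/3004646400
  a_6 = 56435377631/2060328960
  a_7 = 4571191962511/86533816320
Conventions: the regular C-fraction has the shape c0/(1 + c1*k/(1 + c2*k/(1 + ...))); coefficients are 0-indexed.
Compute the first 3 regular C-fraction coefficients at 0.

Taylor coefficients (read off): a_0 = 5/42, a_1 = 84193/28980, a_2 = 2246411/695520.
c0 = a_0 = 5/42. Peel one level at a time: if S = 1 + c*k/S' with S'(0) = 1, then c is the k-coefficient of S and S' = c*k/(S - 1).
S_1 = c0/f = 1 + (-84193/3450)*k + (3006906519/5290000)*k^2 + ...; c1 = -84193/3450.
S_2 = c1*k/(S_1 - 1) = 1 + (9020719557/387287800)*k + ...; c2 = 9020719557/387287800.

The regular C-fraction coefficients are [5/42, -84193/3450, 9020719557/387287800].


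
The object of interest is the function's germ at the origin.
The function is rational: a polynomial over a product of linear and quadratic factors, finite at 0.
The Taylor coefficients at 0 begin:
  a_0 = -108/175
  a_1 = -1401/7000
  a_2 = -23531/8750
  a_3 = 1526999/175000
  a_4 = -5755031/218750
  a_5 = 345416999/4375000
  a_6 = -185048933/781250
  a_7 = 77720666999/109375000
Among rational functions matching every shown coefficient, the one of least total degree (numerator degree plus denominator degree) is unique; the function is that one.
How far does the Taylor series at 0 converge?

The radius of convergence is 1/3.

No rational of total degree below 4 reproduces all 8 coefficients; solving the [2/2] Pade equations on them gives f(u) = (-37*u**2/6 - 29*u/8 - 36/35)/((u + 1/3)*(u + 5)), whose expansion matches every shown term.
Denominator factor (u + 1/3): pole of order 1 at -1/3, modulus 1/3.
Denominator factor (u + 5): pole of order 1 at -5, modulus 5.
The radius of convergence is the smallest modulus among the singular points: 1/3.


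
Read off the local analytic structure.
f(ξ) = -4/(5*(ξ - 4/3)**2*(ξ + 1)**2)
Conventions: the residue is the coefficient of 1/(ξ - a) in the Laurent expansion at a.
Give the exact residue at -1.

At the order-2 pole -1 set g(ξ) = (ξ - (-1))^2*f(ξ) = -4/(5*(ξ - 4/3)**2).
Order-2 pole: residue = g'(a); g'(-1) = -216/1715, so the residue is -216/1715.

The residue is -216/1715.


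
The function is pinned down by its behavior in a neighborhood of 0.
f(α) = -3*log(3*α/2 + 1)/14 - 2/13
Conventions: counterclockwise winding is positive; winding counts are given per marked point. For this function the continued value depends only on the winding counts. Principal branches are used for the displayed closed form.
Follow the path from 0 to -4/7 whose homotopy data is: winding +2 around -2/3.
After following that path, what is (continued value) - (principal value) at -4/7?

Continued minus principal equals -(6/7)*pi*i.

The rational part is single-valued and drops out of the difference; each branch term changes only by its own monodromy.
(-3/14)*log(1 - α/(-2/3)): each positive loop around -2/3 adds 2*pi*i to the log, so winding +2 contributes (-3/14)*(2)*2*pi*i = -(6/7)*pi*i.
Summing the contributions at α = -4/7 gives -(6/7)*pi*i.


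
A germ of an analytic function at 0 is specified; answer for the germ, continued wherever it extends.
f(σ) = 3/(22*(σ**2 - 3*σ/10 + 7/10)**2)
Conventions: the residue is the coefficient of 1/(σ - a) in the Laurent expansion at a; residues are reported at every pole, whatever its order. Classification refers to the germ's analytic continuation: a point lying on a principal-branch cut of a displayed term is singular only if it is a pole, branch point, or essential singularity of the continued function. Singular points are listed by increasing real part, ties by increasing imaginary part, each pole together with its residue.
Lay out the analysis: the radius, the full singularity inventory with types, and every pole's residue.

Denominator factor (σ**2 - 3*σ/10 + 7/10)^2: discriminant -271/100, complex-conjugate roots (3/20) + ((1/20)*sqrt(271))*i and (3/20) - ((1/20)*sqrt(271))*i; poles of order 2, moduli (1/10)*sqrt(70) and (1/10)*sqrt(70).
The radius of convergence is the smallest modulus among the singular points: (1/10)*sqrt(70).
The factor σ**2 - 3*σ/10 + 7/10 splits as (σ - a)(σ - a') with a = (3/20) - ((1/20)*sqrt(271))*i, a' = (3/20) + ((1/20)*sqrt(271))*i. At the order-2 pole a set g(σ) = (σ - a)^2*f(σ) = [3/22] / (σ - a')^2.
Order-2 pole: residue = g'(a); g'((3/20) - ((1/20)*sqrt(271))*i) = ((3000/807851)*sqrt(271))*i, so the residue is ((3000/807851)*sqrt(271))*i.
The factor σ**2 - 3*σ/10 + 7/10 splits as (σ - a)(σ - a') with a = (3/20) + ((1/20)*sqrt(271))*i, a' = (3/20) - ((1/20)*sqrt(271))*i. At the order-2 pole a set g(σ) = (σ - a)^2*f(σ) = [3/22] / (σ - a')^2.
Order-2 pole: residue = g'(a); g'((3/20) + ((1/20)*sqrt(271))*i) = -((3000/807851)*sqrt(271))*i, so the residue is -((3000/807851)*sqrt(271))*i.
List the singular points by increasing real part (a conjugate pair: the negative imaginary part first).

Radius of convergence at 0: (1/10)*sqrt(70).
At (3/20) - ((1/20)*sqrt(271))*i: a pole of order 2; residue ((3000/807851)*sqrt(271))*i.
At (3/20) + ((1/20)*sqrt(271))*i: a pole of order 2; residue -((3000/807851)*sqrt(271))*i.


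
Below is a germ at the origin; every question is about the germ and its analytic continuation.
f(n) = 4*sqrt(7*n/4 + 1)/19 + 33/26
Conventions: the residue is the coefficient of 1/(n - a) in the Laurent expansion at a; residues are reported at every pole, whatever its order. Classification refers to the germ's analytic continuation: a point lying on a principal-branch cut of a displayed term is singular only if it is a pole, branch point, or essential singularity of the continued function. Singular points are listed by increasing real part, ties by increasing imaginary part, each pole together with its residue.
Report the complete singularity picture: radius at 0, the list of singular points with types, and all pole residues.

Radius of convergence at 0: 4/7.
At -4/7: an algebraic (square-root) branch point.

Branch term (4/19)*sqrt(1 - n/(-4/7)): its argument vanishes at n = -4/7, a square-root branch point, modulus 4/7.
The radius of convergence is the smallest modulus among the singular points: 4/7.


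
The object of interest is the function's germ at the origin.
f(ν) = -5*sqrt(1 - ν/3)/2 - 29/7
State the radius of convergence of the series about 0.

The radius of convergence is 3.

Branch term (-5/2)*sqrt(1 - ν/(3)): its argument vanishes at ν = 3, a square-root branch point, modulus 3.
The radius of convergence is the smallest modulus among the singular points: 3.


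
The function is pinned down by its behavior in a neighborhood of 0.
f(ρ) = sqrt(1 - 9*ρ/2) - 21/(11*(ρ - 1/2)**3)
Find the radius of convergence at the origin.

Denominator factor (ρ - 1/2)^3: pole of order 3 at 1/2, modulus 1/2.
Branch term (1)*sqrt(1 - ρ/(2/9)): its argument vanishes at ρ = 2/9, a square-root branch point, modulus 2/9.
The radius of convergence is the smallest modulus among the singular points: 2/9.

The radius of convergence is 2/9.


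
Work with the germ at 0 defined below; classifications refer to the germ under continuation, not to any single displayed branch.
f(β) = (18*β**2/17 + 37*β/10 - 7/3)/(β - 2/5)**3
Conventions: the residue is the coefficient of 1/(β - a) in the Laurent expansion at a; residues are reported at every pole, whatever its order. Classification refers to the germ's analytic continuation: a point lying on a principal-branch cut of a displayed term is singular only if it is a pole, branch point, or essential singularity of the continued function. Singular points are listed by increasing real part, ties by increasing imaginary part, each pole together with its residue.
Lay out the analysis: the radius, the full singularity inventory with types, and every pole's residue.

Radius of convergence at 0: 2/5.
At 2/5: a pole of order 3; residue 18/17.

Denominator factor (β - 2/5)^3: pole of order 3 at 2/5, modulus 2/5.
The radius of convergence is the smallest modulus among the singular points: 2/5.
At the order-3 pole 2/5 set g(β) = (β - (2/5))^3*f(β) = 18*β**2/17 + 37*β/10 - 7/3.
Order-3 pole: residue = g''(a)/2; g''(2/5) = 36/17, so the residue is 18/17.


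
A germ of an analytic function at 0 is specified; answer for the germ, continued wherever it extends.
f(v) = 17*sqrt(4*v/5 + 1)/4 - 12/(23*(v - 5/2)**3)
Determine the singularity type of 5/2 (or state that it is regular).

The point is a pole of order 3.

The denominator factor v - 5/2 vanishes at 5/2 and appears to the power 3; the numerator there equals -12/23, nonzero, and no other factor vanishes.
The branch terms are analytic at this point.
Hence a pole whose order is the multiplicity, 3.


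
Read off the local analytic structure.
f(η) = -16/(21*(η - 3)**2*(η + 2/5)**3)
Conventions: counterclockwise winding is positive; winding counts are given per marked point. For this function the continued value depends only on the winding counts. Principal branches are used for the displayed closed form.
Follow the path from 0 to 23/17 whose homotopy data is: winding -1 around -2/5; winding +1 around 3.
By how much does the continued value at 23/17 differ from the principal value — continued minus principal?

The function is rational, hence single-valued: continuing it around any pole returns the same value, so the difference is 0.

Continued minus principal equals 0.


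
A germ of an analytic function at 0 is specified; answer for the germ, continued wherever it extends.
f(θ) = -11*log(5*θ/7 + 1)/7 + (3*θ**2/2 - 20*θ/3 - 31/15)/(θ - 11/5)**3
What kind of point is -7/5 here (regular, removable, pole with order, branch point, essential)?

The point is a logarithmic branch point.

The term (-11/7)*log(1 - θ/(-7/5)) has argument 1 - -7/5/(-7/5) = 0 at -7/5: a logarithmic (infinitely-sheeted) branch point; the remaining terms are analytic or single-valued there.


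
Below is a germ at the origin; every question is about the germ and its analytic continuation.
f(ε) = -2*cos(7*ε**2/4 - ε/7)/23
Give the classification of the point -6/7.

There is no denominator, hence no pole anywhere.
The factor cos(7*ε**2/4 - ε/7) is entire.
So the germ continues analytically to -6/7.

The point is a regular point.


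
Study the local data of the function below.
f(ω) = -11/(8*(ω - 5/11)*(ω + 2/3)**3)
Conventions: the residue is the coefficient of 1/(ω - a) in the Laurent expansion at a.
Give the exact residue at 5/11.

The residue is -395307/405224.

At the order-1 pole 5/11 set g(ω) = (ω - (5/11))*f(ω) = -11/(8*(ω + 2/3)**3).
Simple pole: residue = g(a) at a = 5/11, which is -395307/405224.


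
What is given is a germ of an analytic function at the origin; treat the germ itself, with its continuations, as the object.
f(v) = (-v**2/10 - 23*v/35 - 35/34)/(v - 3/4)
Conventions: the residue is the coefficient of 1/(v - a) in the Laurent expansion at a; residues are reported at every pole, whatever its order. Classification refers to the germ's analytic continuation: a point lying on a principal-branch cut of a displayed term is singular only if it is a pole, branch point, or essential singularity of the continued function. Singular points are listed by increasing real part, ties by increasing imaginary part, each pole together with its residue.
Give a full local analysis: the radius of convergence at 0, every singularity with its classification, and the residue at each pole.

Radius of convergence at 0: 3/4.
At 3/4: a pole of order 1; residue -6011/3808.

Denominator factor (v - 3/4): pole of order 1 at 3/4, modulus 3/4.
The radius of convergence is the smallest modulus among the singular points: 3/4.
At the order-1 pole 3/4 set g(v) = (v - (3/4))*f(v) = -v**2/10 - 23*v/35 - 35/34.
Simple pole: residue = g(a) at a = 3/4, which is -6011/3808.


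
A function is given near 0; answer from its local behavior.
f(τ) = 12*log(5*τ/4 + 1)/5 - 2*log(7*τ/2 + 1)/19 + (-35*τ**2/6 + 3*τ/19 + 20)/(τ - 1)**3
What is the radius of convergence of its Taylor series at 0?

The radius of convergence is 2/7.

Denominator factor (τ - 1)^3: pole of order 3 at 1, modulus 1.
Branch term (-2/19)*log(1 - τ/(-2/7)): its argument vanishes at τ = -2/7, a logarithmic branch point, modulus 2/7.
Branch term (12/5)*log(1 - τ/(-4/5)): its argument vanishes at τ = -4/5, a logarithmic branch point, modulus 4/5.
The radius of convergence is the smallest modulus among the singular points: 2/7.


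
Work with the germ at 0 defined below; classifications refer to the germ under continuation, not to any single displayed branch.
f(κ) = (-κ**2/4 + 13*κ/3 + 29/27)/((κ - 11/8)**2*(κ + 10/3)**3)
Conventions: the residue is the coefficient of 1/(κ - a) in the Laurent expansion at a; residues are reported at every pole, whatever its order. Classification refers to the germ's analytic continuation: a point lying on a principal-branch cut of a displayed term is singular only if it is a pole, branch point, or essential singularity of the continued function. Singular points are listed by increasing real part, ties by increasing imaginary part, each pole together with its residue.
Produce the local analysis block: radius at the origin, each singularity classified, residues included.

Denominator factor (κ + 10/3)^3: pole of order 3 at -10/3, modulus 10/3.
Denominator factor (κ - 11/8)^2: pole of order 2 at 11/8, modulus 11/8.
The radius of convergence is the smallest modulus among the singular points: 11/8.
At the order-3 pole -10/3 set g(κ) = (κ - (-10/3))^3*f(κ) = (-κ**2/4 + 13*κ/3 + 29/27)/(κ - 11/8)**2.
Order-3 pole: residue = g''(a)/2; g''(-10/3) = 1667808/163047361, so the residue is 833904/163047361.
At the order-2 pole 11/8 set g(κ) = (κ - (11/8))^2*f(κ) = (-κ**2/4 + 13*κ/3 + 29/27)/(κ + 10/3)**3.
Order-2 pole: residue = g'(a); g'(11/8) = -833904/163047361, so the residue is -833904/163047361.
List the singular points by increasing real part (a conjugate pair: the negative imaginary part first).

Radius of convergence at 0: 11/8.
At -10/3: a pole of order 3; residue 833904/163047361.
At 11/8: a pole of order 2; residue -833904/163047361.


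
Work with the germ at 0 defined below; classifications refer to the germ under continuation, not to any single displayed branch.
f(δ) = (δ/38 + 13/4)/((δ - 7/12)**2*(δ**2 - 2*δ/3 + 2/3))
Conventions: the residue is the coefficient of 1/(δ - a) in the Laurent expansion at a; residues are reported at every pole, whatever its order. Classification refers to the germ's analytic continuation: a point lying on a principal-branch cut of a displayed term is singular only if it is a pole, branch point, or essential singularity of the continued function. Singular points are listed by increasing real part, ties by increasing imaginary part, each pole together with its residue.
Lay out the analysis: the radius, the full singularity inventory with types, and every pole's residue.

Radius of convergence at 0: 7/12.
At (1/3) - ((1/3)*sqrt(5))*i: a pole of order 1; residue (318420/150499) - ((953874/752495)*sqrt(5))*i.
At (1/3) + ((1/3)*sqrt(5))*i: a pole of order 1; residue (318420/150499) + ((953874/752495)*sqrt(5))*i.
At 7/12: a pole of order 2; residue -636840/150499.

Denominator factor (δ - 7/12)^2: pole of order 2 at 7/12, modulus 7/12.
Denominator factor (δ**2 - 2*δ/3 + 2/3): discriminant -20/9, complex-conjugate roots (1/3) + ((1/3)*sqrt(5))*i and (1/3) - ((1/3)*sqrt(5))*i; poles of order 1, moduli (1/3)*sqrt(6) and (1/3)*sqrt(6).
The radius of convergence is the smallest modulus among the singular points: 7/12.
The factor δ**2 - 2*δ/3 + 2/3 splits as (δ - a)(δ - a') with a = (1/3) - ((1/3)*sqrt(5))*i, a' = (1/3) + ((1/3)*sqrt(5))*i. At the order-1 pole a set g(δ) = (δ - a)*f(δ) = [(δ/38 + 13/4)/(δ - 7/12)**2] / (δ - a').
Simple pole: residue = g(a) at a = (1/3) - ((1/3)*sqrt(5))*i, which is (318420/150499) - ((953874/752495)*sqrt(5))*i.
The factor δ**2 - 2*δ/3 + 2/3 splits as (δ - a)(δ - a') with a = (1/3) + ((1/3)*sqrt(5))*i, a' = (1/3) - ((1/3)*sqrt(5))*i. At the order-1 pole a set g(δ) = (δ - a)*f(δ) = [(δ/38 + 13/4)/(δ - 7/12)**2] / (δ - a').
Simple pole: residue = g(a) at a = (1/3) + ((1/3)*sqrt(5))*i, which is (318420/150499) + ((953874/752495)*sqrt(5))*i.
At the order-2 pole 7/12 set g(δ) = (δ - (7/12))^2*f(δ) = (δ/38 + 13/4)/(δ**2 - 2*δ/3 + 2/3).
Order-2 pole: residue = g'(a); g'(7/12) = -636840/150499, so the residue is -636840/150499.
List the singular points by increasing real part (a conjugate pair: the negative imaginary part first).


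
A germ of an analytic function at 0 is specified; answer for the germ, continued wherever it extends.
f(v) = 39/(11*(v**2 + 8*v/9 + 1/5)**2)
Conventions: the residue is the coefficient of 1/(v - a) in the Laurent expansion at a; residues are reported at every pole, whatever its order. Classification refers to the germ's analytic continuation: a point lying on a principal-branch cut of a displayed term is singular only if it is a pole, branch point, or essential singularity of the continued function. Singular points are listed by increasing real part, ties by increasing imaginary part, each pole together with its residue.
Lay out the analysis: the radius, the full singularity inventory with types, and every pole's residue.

Denominator factor (v**2 + 8*v/9 + 1/5)^2: discriminant -4/405, complex-conjugate roots (-4/9) + ((1/45)*sqrt(5))*i and (-4/9) - ((1/45)*sqrt(5))*i; poles of order 2, moduli (1/5)*sqrt(5) and (1/5)*sqrt(5).
The radius of convergence is the smallest modulus among the singular points: (1/5)*sqrt(5).
The factor v**2 + 8*v/9 + 1/5 splits as (v - a)(v - a') with a = (-4/9) - ((1/45)*sqrt(5))*i, a' = (-4/9) + ((1/45)*sqrt(5))*i. At the order-2 pole a set g(v) = (v - a)^2*f(v) = [39/11] / (v - a')^2.
Order-2 pole: residue = g'(a); g'((-4/9) - ((1/45)*sqrt(5))*i) = ((142155/44)*sqrt(5))*i, so the residue is ((142155/44)*sqrt(5))*i.
The factor v**2 + 8*v/9 + 1/5 splits as (v - a)(v - a') with a = (-4/9) + ((1/45)*sqrt(5))*i, a' = (-4/9) - ((1/45)*sqrt(5))*i. At the order-2 pole a set g(v) = (v - a)^2*f(v) = [39/11] / (v - a')^2.
Order-2 pole: residue = g'(a); g'((-4/9) + ((1/45)*sqrt(5))*i) = -((142155/44)*sqrt(5))*i, so the residue is -((142155/44)*sqrt(5))*i.
List the singular points by increasing real part (a conjugate pair: the negative imaginary part first).

Radius of convergence at 0: (1/5)*sqrt(5).
At (-4/9) - ((1/45)*sqrt(5))*i: a pole of order 2; residue ((142155/44)*sqrt(5))*i.
At (-4/9) + ((1/45)*sqrt(5))*i: a pole of order 2; residue -((142155/44)*sqrt(5))*i.


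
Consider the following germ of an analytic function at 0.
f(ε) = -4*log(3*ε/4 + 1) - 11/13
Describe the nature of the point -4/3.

The term (-4)*log(1 - ε/(-4/3)) has argument 1 - -4/3/(-4/3) = 0 at -4/3: a logarithmic (infinitely-sheeted) branch point; the remaining terms are analytic or single-valued there.

The point is a logarithmic branch point.


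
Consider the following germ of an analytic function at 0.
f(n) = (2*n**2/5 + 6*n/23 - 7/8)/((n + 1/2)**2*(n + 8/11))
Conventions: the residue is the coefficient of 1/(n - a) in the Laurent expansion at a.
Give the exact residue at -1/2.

The residue is 97273/5750.

At the order-2 pole -1/2 set g(n) = (n - (-1/2))^2*f(n) = (2*n**2/5 + 6*n/23 - 7/8)/(n + 8/11).
Order-2 pole: residue = g'(a); g'(-1/2) = 97273/5750, so the residue is 97273/5750.


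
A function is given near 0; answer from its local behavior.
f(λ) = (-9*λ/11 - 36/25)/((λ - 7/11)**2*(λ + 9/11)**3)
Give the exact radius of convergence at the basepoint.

The radius of convergence is 7/11.

Denominator factor (λ - 7/11)^2: pole of order 2 at 7/11, modulus 7/11.
Denominator factor (λ + 9/11)^3: pole of order 3 at -9/11, modulus 9/11.
The radius of convergence is the smallest modulus among the singular points: 7/11.


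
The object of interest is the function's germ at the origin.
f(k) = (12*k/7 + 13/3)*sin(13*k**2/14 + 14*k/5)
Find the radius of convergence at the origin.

The radius of convergence is infinite.

The factor sin(13*k**2/14 + 14*k/5) is entire and contributes no finite singular point.
The polynomial part has no poles.
No finite singular points: the Taylor series at 0 converges everywhere.


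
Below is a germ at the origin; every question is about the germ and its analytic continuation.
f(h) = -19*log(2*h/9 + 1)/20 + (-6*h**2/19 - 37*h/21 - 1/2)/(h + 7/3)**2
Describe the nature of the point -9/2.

The point is a logarithmic branch point.

The term (-19/20)*log(1 - h/(-9/2)) has argument 1 - -9/2/(-9/2) = 0 at -9/2: a logarithmic (infinitely-sheeted) branch point; the remaining terms are analytic or single-valued there.


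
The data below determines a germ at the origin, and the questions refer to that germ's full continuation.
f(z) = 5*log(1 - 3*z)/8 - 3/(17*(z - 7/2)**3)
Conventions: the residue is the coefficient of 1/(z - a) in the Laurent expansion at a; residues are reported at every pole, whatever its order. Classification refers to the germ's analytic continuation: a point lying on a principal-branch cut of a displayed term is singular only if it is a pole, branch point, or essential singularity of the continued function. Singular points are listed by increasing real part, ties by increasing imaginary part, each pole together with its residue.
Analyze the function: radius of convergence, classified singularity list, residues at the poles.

Denominator factor (z - 7/2)^3: pole of order 3 at 7/2, modulus 7/2.
Branch term (5/8)*log(1 - z/(1/3)): its argument vanishes at z = 1/3, a logarithmic branch point, modulus 1/3.
The radius of convergence is the smallest modulus among the singular points: 1/3.
The branch term is analytic at 7/2 and contributes nothing to the residue; only the rational part matters.
At the order-3 pole 7/2 set g(z) = (z - (7/2))^3*(rational part) = -3/17.
Order-3 pole: residue = g''(a)/2; g''(7/2) = 0, so the residue is 0.
List the singular points by increasing real part (a conjugate pair: the negative imaginary part first).

Radius of convergence at 0: 1/3.
At 1/3: a logarithmic branch point.
At 7/2: a pole of order 3; residue 0.


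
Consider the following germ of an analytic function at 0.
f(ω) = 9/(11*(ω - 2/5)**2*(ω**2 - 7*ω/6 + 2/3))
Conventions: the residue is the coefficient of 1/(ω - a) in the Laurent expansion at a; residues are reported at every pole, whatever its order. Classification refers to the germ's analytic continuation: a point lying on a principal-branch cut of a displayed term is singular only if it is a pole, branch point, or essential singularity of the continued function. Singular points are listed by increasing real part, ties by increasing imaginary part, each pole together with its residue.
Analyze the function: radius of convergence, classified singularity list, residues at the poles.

Radius of convergence at 0: 2/5.
At 2/5: a pole of order 2; residue 125/54.
At (7/12) - ((1/12)*sqrt(47))*i: a pole of order 1; residue (-125/108) - ((13175/55836)*sqrt(47))*i.
At (7/12) + ((1/12)*sqrt(47))*i: a pole of order 1; residue (-125/108) + ((13175/55836)*sqrt(47))*i.

Denominator factor (ω - 2/5)^2: pole of order 2 at 2/5, modulus 2/5.
Denominator factor (ω**2 - 7*ω/6 + 2/3): discriminant -47/36, complex-conjugate roots (7/12) + ((1/12)*sqrt(47))*i and (7/12) - ((1/12)*sqrt(47))*i; poles of order 1, moduli (1/3)*sqrt(6) and (1/3)*sqrt(6).
The radius of convergence is the smallest modulus among the singular points: 2/5.
At the order-2 pole 2/5 set g(ω) = (ω - (2/5))^2*f(ω) = 9/(11*(ω**2 - 7*ω/6 + 2/3)).
Order-2 pole: residue = g'(a); g'(2/5) = 125/54, so the residue is 125/54.
The factor ω**2 - 7*ω/6 + 2/3 splits as (ω - a)(ω - a') with a = (7/12) - ((1/12)*sqrt(47))*i, a' = (7/12) + ((1/12)*sqrt(47))*i. At the order-1 pole a set g(ω) = (ω - a)*f(ω) = [9/(11*(ω - 2/5)**2)] / (ω - a').
Simple pole: residue = g(a) at a = (7/12) - ((1/12)*sqrt(47))*i, which is (-125/108) - ((13175/55836)*sqrt(47))*i.
The factor ω**2 - 7*ω/6 + 2/3 splits as (ω - a)(ω - a') with a = (7/12) + ((1/12)*sqrt(47))*i, a' = (7/12) - ((1/12)*sqrt(47))*i. At the order-1 pole a set g(ω) = (ω - a)*f(ω) = [9/(11*(ω - 2/5)**2)] / (ω - a').
Simple pole: residue = g(a) at a = (7/12) + ((1/12)*sqrt(47))*i, which is (-125/108) + ((13175/55836)*sqrt(47))*i.
List the singular points by increasing real part (a conjugate pair: the negative imaginary part first).


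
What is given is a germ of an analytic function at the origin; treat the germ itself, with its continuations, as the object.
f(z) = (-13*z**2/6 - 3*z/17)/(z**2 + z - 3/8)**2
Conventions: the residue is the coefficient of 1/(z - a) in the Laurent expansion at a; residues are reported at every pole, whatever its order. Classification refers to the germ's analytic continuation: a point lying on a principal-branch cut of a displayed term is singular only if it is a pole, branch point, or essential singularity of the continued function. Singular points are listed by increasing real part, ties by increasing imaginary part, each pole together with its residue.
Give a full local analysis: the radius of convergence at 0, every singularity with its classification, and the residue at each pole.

Denominator factor (z**2 + z - 3/8)^2: discriminant 5/2, real irrational roots -1/2 + (1/4)*sqrt(10) and -1/2 - (1/4)*sqrt(10); poles of order 2, moduli -1/2 + (1/4)*sqrt(10) and 1/2 + (1/4)*sqrt(10).
The radius of convergence is the smallest modulus among the singular points: -1/2 + (1/4)*sqrt(10).
The factor z**2 + z - 3/8 splits as (z - a)(z - a') with a = -1/2 - (1/4)*sqrt(10), a' = -1/2 + (1/4)*sqrt(10). At the order-2 pole a set g(z) = (z - a)^2*f(z) = [-13*z**2/6 - 3*z/17] / (z - a')^2.
Order-2 pole: residue = g'(a); g'(-1/2 - (1/4)*sqrt(10)) = (49/340)*sqrt(10), so the residue is (49/340)*sqrt(10).
The factor z**2 + z - 3/8 splits as (z - a)(z - a') with a = -1/2 + (1/4)*sqrt(10), a' = -1/2 - (1/4)*sqrt(10). At the order-2 pole a set g(z) = (z - a)^2*f(z) = [-13*z**2/6 - 3*z/17] / (z - a')^2.
Order-2 pole: residue = g'(a); g'(-1/2 + (1/4)*sqrt(10)) = -(49/340)*sqrt(10), so the residue is -(49/340)*sqrt(10).
List the singular points by increasing real part (a conjugate pair: the negative imaginary part first).

Radius of convergence at 0: -1/2 + (1/4)*sqrt(10).
At -1/2 - (1/4)*sqrt(10): a pole of order 2; residue (49/340)*sqrt(10).
At -1/2 + (1/4)*sqrt(10): a pole of order 2; residue -(49/340)*sqrt(10).


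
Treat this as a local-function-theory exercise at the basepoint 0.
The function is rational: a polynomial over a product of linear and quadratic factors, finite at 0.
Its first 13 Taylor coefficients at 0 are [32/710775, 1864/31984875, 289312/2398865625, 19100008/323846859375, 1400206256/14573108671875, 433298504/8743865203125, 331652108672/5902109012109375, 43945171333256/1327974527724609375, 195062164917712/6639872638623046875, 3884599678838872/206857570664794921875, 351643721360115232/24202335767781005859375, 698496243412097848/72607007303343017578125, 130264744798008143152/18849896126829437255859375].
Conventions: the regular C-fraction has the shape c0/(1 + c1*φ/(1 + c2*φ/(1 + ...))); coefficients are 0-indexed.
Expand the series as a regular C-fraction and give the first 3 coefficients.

Taylor coefficients (read off): a_0 = 32/710775, a_1 = 1864/31984875, a_2 = 289312/2398865625.
c0 = a_0 = 32/710775. Peel one level at a time: if S = 1 + c*φ/S' with S'(0) = 1, then c is the φ-coefficient of S and S' = c*φ/(S - 1).
S_1 = c0/f = 1 + (-233/180)*φ + (-162523/162000)*φ^2 + ...; c1 = -233/180.
S_2 = c1*φ/(S_1 - 1) = 1 + (-162523/209700)*φ + ...; c2 = -162523/209700.

The regular C-fraction coefficients are [32/710775, -233/180, -162523/209700].


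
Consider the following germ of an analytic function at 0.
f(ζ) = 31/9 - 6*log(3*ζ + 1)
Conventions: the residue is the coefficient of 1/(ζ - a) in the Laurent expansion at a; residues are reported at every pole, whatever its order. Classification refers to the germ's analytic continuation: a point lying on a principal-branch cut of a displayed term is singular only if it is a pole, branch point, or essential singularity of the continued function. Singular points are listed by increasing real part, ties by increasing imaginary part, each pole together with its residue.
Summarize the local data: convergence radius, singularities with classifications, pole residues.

Branch term (-6)*log(1 - ζ/(-1/3)): its argument vanishes at ζ = -1/3, a logarithmic branch point, modulus 1/3.
The radius of convergence is the smallest modulus among the singular points: 1/3.

Radius of convergence at 0: 1/3.
At -1/3: a logarithmic branch point.


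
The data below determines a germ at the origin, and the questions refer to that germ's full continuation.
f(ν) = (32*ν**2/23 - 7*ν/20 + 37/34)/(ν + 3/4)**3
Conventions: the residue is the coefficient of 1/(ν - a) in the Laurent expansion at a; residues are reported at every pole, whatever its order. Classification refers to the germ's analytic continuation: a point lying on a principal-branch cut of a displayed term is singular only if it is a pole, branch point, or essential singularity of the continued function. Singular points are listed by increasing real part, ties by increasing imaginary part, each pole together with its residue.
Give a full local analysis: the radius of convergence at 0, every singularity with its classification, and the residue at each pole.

Radius of convergence at 0: 3/4.
At -3/4: a pole of order 3; residue 32/23.

Denominator factor (ν + 3/4)^3: pole of order 3 at -3/4, modulus 3/4.
The radius of convergence is the smallest modulus among the singular points: 3/4.
At the order-3 pole -3/4 set g(ν) = (ν - (-3/4))^3*f(ν) = 32*ν**2/23 - 7*ν/20 + 37/34.
Order-3 pole: residue = g''(a)/2; g''(-3/4) = 64/23, so the residue is 32/23.


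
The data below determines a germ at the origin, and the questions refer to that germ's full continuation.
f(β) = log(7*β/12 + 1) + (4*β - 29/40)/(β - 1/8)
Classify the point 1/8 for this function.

The point is a pole of order 1.

The denominator factor β - 1/8 vanishes at 1/8 and appears to the power 1; the numerator there equals -9/40, nonzero, and no other factor vanishes.
The branch terms are analytic at this point.
Hence a pole whose order is the multiplicity, 1.


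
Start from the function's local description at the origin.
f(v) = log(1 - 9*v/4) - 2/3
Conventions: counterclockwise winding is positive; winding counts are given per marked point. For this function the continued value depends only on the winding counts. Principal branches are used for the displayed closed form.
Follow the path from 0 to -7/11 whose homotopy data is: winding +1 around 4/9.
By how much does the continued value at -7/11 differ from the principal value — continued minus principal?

The rational part is single-valued and drops out of the difference; each branch term changes only by its own monodromy.
(1)*log(1 - v/(4/9)): each positive loop around 4/9 adds 2*pi*i to the log, so winding +1 contributes (1)*(1)*2*pi*i = (2)*pi*i.
Summing the contributions at v = -7/11 gives (2)*pi*i.

Continued minus principal equals (2)*pi*i.


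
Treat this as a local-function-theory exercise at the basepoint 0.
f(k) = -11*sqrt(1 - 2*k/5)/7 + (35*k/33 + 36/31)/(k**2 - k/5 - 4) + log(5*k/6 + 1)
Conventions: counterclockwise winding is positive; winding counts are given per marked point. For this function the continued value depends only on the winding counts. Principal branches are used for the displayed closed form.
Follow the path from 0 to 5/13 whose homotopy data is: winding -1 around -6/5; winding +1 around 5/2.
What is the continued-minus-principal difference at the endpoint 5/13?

The rational part is single-valued and drops out of the difference; each branch term changes only by its own monodromy.
(-11/7)*sqrt(1 - k/(5/2)): winding +1 is odd, the square root flips sign, contributing -2*(-11/7)*sqrt(1 - (5/13)/(5/2)) = -2*(-11/7)*sqrt(11/13) = (22/91)*sqrt(143).
(1)*log(1 - k/(-6/5)): each positive loop around -6/5 adds 2*pi*i to the log, so winding -1 contributes (1)*(-1)*2*pi*i = -(2)*pi*i.
Summing the contributions at k = 5/13 gives ((22/91)*sqrt(143)) - ((2)*pi)*i.

Continued minus principal equals ((22/91)*sqrt(143)) - ((2)*pi)*i.


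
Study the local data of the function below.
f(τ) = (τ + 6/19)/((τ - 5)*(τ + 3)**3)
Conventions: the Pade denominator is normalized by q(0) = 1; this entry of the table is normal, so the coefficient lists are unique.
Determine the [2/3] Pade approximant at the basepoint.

The Pade approximant has numerator coefficients [-2/855, -992426/144555705, 496213/289111410]; denominator coefficients [1, 320261/563570, -8788/169071, -461777/7608195].

Taylor coefficients needed (expand at 0): a_0 = -2/855, a_1 = -71/12825, a_2 = 16/3375, a_3 = -9014/2885625, a_4 = 72958/43284375, a_5 = -180167/216421875.
Write the denominator as Q(τ) = 1 + q1*τ + q2*τ^2 + q3*τ^3. Requiring Q*f - P = O(τ^6) with deg P <= 2 kills the coefficients of τ^3..τ^5 in Q*f:
  τ^3: a_3 + q1*a_2 + q2*a_1 + q3*a_0 = 0, i.e. -9014/2885625 + (16/3375)*q1 + (-71/12825)*q2 + (-2/855)*q3 = 0.
  τ^4: a_4 + q1*a_3 + q2*a_2 + q3*a_1 = 0, i.e. 72958/43284375 + (-9014/2885625)*q1 + (16/3375)*q2 + (-71/12825)*q3 = 0.
  τ^5: a_5 + q1*a_4 + q2*a_3 + q3*a_2 = 0, i.e. -180167/216421875 + (72958/43284375)*q1 + (-9014/2885625)*q2 + (16/3375)*q3 = 0.
Solving this linear system: q1 = 320261/563570, q2 = -8788/169071, q3 = -461777/7608195.
The numerator is Q*f truncated at degree 2: P0 = a_0 = -2/855; P1 = a_1 + q1*a_0 = -992426/144555705; P2 = a_2 + q1*a_1 + q2*a_0 = 496213/289111410.


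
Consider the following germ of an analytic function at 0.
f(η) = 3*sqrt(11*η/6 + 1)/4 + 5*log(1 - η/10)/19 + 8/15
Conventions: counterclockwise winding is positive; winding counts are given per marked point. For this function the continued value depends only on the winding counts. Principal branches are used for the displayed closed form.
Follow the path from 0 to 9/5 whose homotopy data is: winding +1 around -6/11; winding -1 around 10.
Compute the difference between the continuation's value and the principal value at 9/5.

The rational part is single-valued and drops out of the difference; each branch term changes only by its own monodromy.
(5/19)*log(1 - η/(10)): each positive loop around 10 adds 2*pi*i to the log, so winding -1 contributes (5/19)*(-1)*2*pi*i = -(10/19)*pi*i.
(3/4)*sqrt(1 - η/(-6/11)): winding +1 is odd, the square root flips sign, contributing -2*(3/4)*sqrt(1 - (9/5)/(-6/11)) = -2*(3/4)*sqrt(43/10) = -(3/20)*sqrt(430).
Summing the contributions at η = 9/5 gives (-(3/20)*sqrt(430)) - ((10/19)*pi)*i.

Continued minus principal equals (-(3/20)*sqrt(430)) - ((10/19)*pi)*i.


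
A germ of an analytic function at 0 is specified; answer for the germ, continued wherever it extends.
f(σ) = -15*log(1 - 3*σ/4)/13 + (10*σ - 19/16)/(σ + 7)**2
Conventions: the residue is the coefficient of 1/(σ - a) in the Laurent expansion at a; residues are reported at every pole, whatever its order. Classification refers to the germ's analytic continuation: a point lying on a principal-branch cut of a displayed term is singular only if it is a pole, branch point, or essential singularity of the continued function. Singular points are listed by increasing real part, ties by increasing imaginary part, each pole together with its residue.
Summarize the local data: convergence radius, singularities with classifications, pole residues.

Radius of convergence at 0: 4/3.
At -7: a pole of order 2; residue 10.
At 4/3: a logarithmic branch point.

Denominator factor (σ + 7)^2: pole of order 2 at -7, modulus 7.
Branch term (-15/13)*log(1 - σ/(4/3)): its argument vanishes at σ = 4/3, a logarithmic branch point, modulus 4/3.
The radius of convergence is the smallest modulus among the singular points: 4/3.
The branch term is analytic at -7 and contributes nothing to the residue; only the rational part matters.
At the order-2 pole -7 set g(σ) = (σ - (-7))^2*(rational part) = 10*σ - 19/16.
Order-2 pole: residue = g'(a); g'(-7) = 10, so the residue is 10.
List the singular points by increasing real part (a conjugate pair: the negative imaginary part first).


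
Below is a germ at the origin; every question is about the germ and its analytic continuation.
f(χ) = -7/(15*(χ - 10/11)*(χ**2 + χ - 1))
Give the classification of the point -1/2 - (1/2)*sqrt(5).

The point is a pole of order 1.

The denominator factor χ**2 + χ - 1 vanishes at -1/2 - (1/2)*sqrt(5) and appears to the power 1; the numerator there equals -7/15, nonzero, and no other factor vanishes.
Hence a pole whose order is the multiplicity, 1.


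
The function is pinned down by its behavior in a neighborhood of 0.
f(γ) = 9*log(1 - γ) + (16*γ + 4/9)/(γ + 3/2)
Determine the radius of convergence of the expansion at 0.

Denominator factor (γ + 3/2): pole of order 1 at -3/2, modulus 3/2.
Branch term (9)*log(1 - γ/(1)): its argument vanishes at γ = 1, a logarithmic branch point, modulus 1.
The radius of convergence is the smallest modulus among the singular points: 1.

The radius of convergence is 1.


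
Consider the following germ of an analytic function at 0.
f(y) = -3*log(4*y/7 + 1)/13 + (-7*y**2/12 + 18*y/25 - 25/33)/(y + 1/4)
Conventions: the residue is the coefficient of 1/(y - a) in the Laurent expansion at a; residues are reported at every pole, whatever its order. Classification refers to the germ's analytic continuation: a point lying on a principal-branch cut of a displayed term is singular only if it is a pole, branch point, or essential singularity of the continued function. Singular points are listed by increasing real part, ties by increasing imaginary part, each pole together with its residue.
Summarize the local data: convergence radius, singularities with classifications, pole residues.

Denominator factor (y + 1/4): pole of order 1 at -1/4, modulus 1/4.
Branch term (-3/13)*log(1 - y/(-7/4)): its argument vanishes at y = -7/4, a logarithmic branch point, modulus 7/4.
The radius of convergence is the smallest modulus among the singular points: 1/4.
The branch term is analytic at -1/4 and contributes nothing to the residue; only the rational part matters.
At the order-1 pole -1/4 set g(y) = (y - (-1/4))*(rational part) = -7*y**2/12 + 18*y/25 - 25/33.
Simple pole: residue = g(a) at a = -1/4, which is -17143/17600.
List the singular points by increasing real part (a conjugate pair: the negative imaginary part first).

Radius of convergence at 0: 1/4.
At -7/4: a logarithmic branch point.
At -1/4: a pole of order 1; residue -17143/17600.
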